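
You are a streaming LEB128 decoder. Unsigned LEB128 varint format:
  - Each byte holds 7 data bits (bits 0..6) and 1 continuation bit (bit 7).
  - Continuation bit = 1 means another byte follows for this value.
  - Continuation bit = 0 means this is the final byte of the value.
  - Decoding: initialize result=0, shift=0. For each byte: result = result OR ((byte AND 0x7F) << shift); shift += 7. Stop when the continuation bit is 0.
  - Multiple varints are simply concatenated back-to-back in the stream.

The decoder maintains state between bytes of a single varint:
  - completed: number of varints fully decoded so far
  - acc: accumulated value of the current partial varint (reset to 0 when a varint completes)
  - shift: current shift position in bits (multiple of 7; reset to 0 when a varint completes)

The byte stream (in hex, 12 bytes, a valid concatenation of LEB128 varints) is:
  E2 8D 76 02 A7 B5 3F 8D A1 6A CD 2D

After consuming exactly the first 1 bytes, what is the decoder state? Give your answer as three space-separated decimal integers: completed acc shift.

byte[0]=0xE2 cont=1 payload=0x62: acc |= 98<<0 -> completed=0 acc=98 shift=7

Answer: 0 98 7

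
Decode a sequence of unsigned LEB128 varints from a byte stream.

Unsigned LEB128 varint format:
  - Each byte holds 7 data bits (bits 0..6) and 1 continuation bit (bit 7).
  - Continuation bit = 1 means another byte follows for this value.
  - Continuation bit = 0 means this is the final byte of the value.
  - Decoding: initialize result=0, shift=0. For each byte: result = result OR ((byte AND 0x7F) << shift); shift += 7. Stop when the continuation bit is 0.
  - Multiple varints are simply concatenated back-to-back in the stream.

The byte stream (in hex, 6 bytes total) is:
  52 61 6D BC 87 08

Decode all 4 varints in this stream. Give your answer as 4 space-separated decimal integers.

Answer: 82 97 109 132028

Derivation:
  byte[0]=0x52 cont=0 payload=0x52=82: acc |= 82<<0 -> acc=82 shift=7 [end]
Varint 1: bytes[0:1] = 52 -> value 82 (1 byte(s))
  byte[1]=0x61 cont=0 payload=0x61=97: acc |= 97<<0 -> acc=97 shift=7 [end]
Varint 2: bytes[1:2] = 61 -> value 97 (1 byte(s))
  byte[2]=0x6D cont=0 payload=0x6D=109: acc |= 109<<0 -> acc=109 shift=7 [end]
Varint 3: bytes[2:3] = 6D -> value 109 (1 byte(s))
  byte[3]=0xBC cont=1 payload=0x3C=60: acc |= 60<<0 -> acc=60 shift=7
  byte[4]=0x87 cont=1 payload=0x07=7: acc |= 7<<7 -> acc=956 shift=14
  byte[5]=0x08 cont=0 payload=0x08=8: acc |= 8<<14 -> acc=132028 shift=21 [end]
Varint 4: bytes[3:6] = BC 87 08 -> value 132028 (3 byte(s))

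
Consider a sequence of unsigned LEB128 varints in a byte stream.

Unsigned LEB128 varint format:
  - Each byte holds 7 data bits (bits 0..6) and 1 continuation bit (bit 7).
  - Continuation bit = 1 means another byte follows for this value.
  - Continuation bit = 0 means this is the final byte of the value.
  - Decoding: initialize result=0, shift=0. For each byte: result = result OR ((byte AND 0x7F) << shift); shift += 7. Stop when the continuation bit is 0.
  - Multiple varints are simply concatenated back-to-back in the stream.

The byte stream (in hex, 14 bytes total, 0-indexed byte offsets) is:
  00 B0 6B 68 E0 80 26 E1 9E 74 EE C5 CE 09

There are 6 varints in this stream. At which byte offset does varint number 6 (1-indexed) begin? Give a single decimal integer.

Answer: 10

Derivation:
  byte[0]=0x00 cont=0 payload=0x00=0: acc |= 0<<0 -> acc=0 shift=7 [end]
Varint 1: bytes[0:1] = 00 -> value 0 (1 byte(s))
  byte[1]=0xB0 cont=1 payload=0x30=48: acc |= 48<<0 -> acc=48 shift=7
  byte[2]=0x6B cont=0 payload=0x6B=107: acc |= 107<<7 -> acc=13744 shift=14 [end]
Varint 2: bytes[1:3] = B0 6B -> value 13744 (2 byte(s))
  byte[3]=0x68 cont=0 payload=0x68=104: acc |= 104<<0 -> acc=104 shift=7 [end]
Varint 3: bytes[3:4] = 68 -> value 104 (1 byte(s))
  byte[4]=0xE0 cont=1 payload=0x60=96: acc |= 96<<0 -> acc=96 shift=7
  byte[5]=0x80 cont=1 payload=0x00=0: acc |= 0<<7 -> acc=96 shift=14
  byte[6]=0x26 cont=0 payload=0x26=38: acc |= 38<<14 -> acc=622688 shift=21 [end]
Varint 4: bytes[4:7] = E0 80 26 -> value 622688 (3 byte(s))
  byte[7]=0xE1 cont=1 payload=0x61=97: acc |= 97<<0 -> acc=97 shift=7
  byte[8]=0x9E cont=1 payload=0x1E=30: acc |= 30<<7 -> acc=3937 shift=14
  byte[9]=0x74 cont=0 payload=0x74=116: acc |= 116<<14 -> acc=1904481 shift=21 [end]
Varint 5: bytes[7:10] = E1 9E 74 -> value 1904481 (3 byte(s))
  byte[10]=0xEE cont=1 payload=0x6E=110: acc |= 110<<0 -> acc=110 shift=7
  byte[11]=0xC5 cont=1 payload=0x45=69: acc |= 69<<7 -> acc=8942 shift=14
  byte[12]=0xCE cont=1 payload=0x4E=78: acc |= 78<<14 -> acc=1286894 shift=21
  byte[13]=0x09 cont=0 payload=0x09=9: acc |= 9<<21 -> acc=20161262 shift=28 [end]
Varint 6: bytes[10:14] = EE C5 CE 09 -> value 20161262 (4 byte(s))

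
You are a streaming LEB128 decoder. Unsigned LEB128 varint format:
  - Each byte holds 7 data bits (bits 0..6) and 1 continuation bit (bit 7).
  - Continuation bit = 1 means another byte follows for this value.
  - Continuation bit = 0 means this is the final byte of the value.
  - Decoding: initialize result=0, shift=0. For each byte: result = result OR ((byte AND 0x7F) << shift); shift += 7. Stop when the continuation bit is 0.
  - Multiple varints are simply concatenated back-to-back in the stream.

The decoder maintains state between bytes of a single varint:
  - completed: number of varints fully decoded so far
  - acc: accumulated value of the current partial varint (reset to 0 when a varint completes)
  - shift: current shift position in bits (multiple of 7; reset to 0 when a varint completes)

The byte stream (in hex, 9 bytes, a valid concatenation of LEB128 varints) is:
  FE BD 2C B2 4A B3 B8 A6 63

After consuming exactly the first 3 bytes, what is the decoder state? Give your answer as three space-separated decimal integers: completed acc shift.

Answer: 1 0 0

Derivation:
byte[0]=0xFE cont=1 payload=0x7E: acc |= 126<<0 -> completed=0 acc=126 shift=7
byte[1]=0xBD cont=1 payload=0x3D: acc |= 61<<7 -> completed=0 acc=7934 shift=14
byte[2]=0x2C cont=0 payload=0x2C: varint #1 complete (value=728830); reset -> completed=1 acc=0 shift=0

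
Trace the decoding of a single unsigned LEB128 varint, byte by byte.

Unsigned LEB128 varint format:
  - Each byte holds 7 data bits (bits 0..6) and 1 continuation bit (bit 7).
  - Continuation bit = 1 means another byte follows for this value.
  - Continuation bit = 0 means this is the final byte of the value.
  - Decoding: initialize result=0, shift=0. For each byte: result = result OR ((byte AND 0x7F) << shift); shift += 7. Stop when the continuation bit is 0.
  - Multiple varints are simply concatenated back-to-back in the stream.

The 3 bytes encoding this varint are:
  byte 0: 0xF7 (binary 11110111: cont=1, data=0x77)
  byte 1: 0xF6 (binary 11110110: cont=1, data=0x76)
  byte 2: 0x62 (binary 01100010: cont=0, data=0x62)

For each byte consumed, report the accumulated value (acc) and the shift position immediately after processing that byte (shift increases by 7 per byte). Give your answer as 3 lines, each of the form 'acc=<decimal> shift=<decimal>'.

byte 0=0xF7: payload=0x77=119, contrib = 119<<0 = 119; acc -> 119, shift -> 7
byte 1=0xF6: payload=0x76=118, contrib = 118<<7 = 15104; acc -> 15223, shift -> 14
byte 2=0x62: payload=0x62=98, contrib = 98<<14 = 1605632; acc -> 1620855, shift -> 21

Answer: acc=119 shift=7
acc=15223 shift=14
acc=1620855 shift=21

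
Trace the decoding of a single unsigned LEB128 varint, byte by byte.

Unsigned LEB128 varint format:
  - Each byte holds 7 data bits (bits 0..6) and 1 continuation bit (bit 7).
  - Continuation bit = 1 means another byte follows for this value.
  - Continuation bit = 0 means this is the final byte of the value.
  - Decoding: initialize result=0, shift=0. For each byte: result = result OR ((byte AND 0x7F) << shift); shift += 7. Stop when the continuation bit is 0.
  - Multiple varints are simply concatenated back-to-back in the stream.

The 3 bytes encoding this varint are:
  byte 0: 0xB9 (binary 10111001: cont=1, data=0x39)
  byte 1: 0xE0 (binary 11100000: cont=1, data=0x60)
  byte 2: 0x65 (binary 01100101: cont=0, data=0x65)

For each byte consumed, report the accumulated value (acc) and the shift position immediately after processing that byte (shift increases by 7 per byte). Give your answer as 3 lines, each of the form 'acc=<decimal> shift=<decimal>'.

Answer: acc=57 shift=7
acc=12345 shift=14
acc=1667129 shift=21

Derivation:
byte 0=0xB9: payload=0x39=57, contrib = 57<<0 = 57; acc -> 57, shift -> 7
byte 1=0xE0: payload=0x60=96, contrib = 96<<7 = 12288; acc -> 12345, shift -> 14
byte 2=0x65: payload=0x65=101, contrib = 101<<14 = 1654784; acc -> 1667129, shift -> 21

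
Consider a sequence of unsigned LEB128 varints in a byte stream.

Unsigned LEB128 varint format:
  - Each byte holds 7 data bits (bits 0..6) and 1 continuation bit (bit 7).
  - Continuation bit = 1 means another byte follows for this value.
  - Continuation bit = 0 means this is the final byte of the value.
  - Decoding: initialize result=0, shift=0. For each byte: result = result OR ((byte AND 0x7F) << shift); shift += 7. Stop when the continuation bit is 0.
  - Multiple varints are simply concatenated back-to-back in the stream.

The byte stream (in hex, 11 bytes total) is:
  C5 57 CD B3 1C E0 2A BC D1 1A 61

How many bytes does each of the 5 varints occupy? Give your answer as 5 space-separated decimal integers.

  byte[0]=0xC5 cont=1 payload=0x45=69: acc |= 69<<0 -> acc=69 shift=7
  byte[1]=0x57 cont=0 payload=0x57=87: acc |= 87<<7 -> acc=11205 shift=14 [end]
Varint 1: bytes[0:2] = C5 57 -> value 11205 (2 byte(s))
  byte[2]=0xCD cont=1 payload=0x4D=77: acc |= 77<<0 -> acc=77 shift=7
  byte[3]=0xB3 cont=1 payload=0x33=51: acc |= 51<<7 -> acc=6605 shift=14
  byte[4]=0x1C cont=0 payload=0x1C=28: acc |= 28<<14 -> acc=465357 shift=21 [end]
Varint 2: bytes[2:5] = CD B3 1C -> value 465357 (3 byte(s))
  byte[5]=0xE0 cont=1 payload=0x60=96: acc |= 96<<0 -> acc=96 shift=7
  byte[6]=0x2A cont=0 payload=0x2A=42: acc |= 42<<7 -> acc=5472 shift=14 [end]
Varint 3: bytes[5:7] = E0 2A -> value 5472 (2 byte(s))
  byte[7]=0xBC cont=1 payload=0x3C=60: acc |= 60<<0 -> acc=60 shift=7
  byte[8]=0xD1 cont=1 payload=0x51=81: acc |= 81<<7 -> acc=10428 shift=14
  byte[9]=0x1A cont=0 payload=0x1A=26: acc |= 26<<14 -> acc=436412 shift=21 [end]
Varint 4: bytes[7:10] = BC D1 1A -> value 436412 (3 byte(s))
  byte[10]=0x61 cont=0 payload=0x61=97: acc |= 97<<0 -> acc=97 shift=7 [end]
Varint 5: bytes[10:11] = 61 -> value 97 (1 byte(s))

Answer: 2 3 2 3 1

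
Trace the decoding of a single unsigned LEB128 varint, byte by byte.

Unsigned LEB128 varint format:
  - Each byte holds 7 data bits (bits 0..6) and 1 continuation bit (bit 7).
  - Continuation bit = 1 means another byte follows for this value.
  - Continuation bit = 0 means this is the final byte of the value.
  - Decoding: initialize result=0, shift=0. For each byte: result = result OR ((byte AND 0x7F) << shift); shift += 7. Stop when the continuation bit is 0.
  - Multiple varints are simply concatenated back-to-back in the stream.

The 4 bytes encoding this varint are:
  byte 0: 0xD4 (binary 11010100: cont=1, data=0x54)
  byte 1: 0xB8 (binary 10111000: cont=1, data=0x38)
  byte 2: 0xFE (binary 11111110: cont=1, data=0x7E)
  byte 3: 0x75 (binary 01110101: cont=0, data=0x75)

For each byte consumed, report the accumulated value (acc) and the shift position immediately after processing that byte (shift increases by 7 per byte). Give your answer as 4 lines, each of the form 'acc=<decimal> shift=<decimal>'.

byte 0=0xD4: payload=0x54=84, contrib = 84<<0 = 84; acc -> 84, shift -> 7
byte 1=0xB8: payload=0x38=56, contrib = 56<<7 = 7168; acc -> 7252, shift -> 14
byte 2=0xFE: payload=0x7E=126, contrib = 126<<14 = 2064384; acc -> 2071636, shift -> 21
byte 3=0x75: payload=0x75=117, contrib = 117<<21 = 245366784; acc -> 247438420, shift -> 28

Answer: acc=84 shift=7
acc=7252 shift=14
acc=2071636 shift=21
acc=247438420 shift=28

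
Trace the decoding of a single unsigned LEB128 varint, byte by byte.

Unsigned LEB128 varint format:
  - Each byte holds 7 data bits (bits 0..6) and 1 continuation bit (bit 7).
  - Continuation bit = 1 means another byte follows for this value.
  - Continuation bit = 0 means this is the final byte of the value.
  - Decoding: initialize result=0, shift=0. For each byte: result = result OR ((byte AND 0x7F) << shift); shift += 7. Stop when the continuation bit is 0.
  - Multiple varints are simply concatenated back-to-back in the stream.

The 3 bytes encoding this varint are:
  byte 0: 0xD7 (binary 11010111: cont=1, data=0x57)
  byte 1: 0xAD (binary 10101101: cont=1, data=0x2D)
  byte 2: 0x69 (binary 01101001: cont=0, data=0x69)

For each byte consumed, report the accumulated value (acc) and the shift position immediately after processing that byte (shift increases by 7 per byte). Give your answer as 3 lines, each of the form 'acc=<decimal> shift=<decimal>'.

Answer: acc=87 shift=7
acc=5847 shift=14
acc=1726167 shift=21

Derivation:
byte 0=0xD7: payload=0x57=87, contrib = 87<<0 = 87; acc -> 87, shift -> 7
byte 1=0xAD: payload=0x2D=45, contrib = 45<<7 = 5760; acc -> 5847, shift -> 14
byte 2=0x69: payload=0x69=105, contrib = 105<<14 = 1720320; acc -> 1726167, shift -> 21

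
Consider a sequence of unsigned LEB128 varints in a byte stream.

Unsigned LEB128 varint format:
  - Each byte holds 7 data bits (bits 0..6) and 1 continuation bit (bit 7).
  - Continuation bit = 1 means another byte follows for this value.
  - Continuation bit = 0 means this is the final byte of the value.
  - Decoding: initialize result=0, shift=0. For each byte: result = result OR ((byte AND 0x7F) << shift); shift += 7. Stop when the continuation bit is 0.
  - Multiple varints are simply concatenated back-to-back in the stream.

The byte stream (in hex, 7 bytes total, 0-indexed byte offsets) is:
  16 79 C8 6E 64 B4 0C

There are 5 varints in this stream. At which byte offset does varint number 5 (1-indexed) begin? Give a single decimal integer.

  byte[0]=0x16 cont=0 payload=0x16=22: acc |= 22<<0 -> acc=22 shift=7 [end]
Varint 1: bytes[0:1] = 16 -> value 22 (1 byte(s))
  byte[1]=0x79 cont=0 payload=0x79=121: acc |= 121<<0 -> acc=121 shift=7 [end]
Varint 2: bytes[1:2] = 79 -> value 121 (1 byte(s))
  byte[2]=0xC8 cont=1 payload=0x48=72: acc |= 72<<0 -> acc=72 shift=7
  byte[3]=0x6E cont=0 payload=0x6E=110: acc |= 110<<7 -> acc=14152 shift=14 [end]
Varint 3: bytes[2:4] = C8 6E -> value 14152 (2 byte(s))
  byte[4]=0x64 cont=0 payload=0x64=100: acc |= 100<<0 -> acc=100 shift=7 [end]
Varint 4: bytes[4:5] = 64 -> value 100 (1 byte(s))
  byte[5]=0xB4 cont=1 payload=0x34=52: acc |= 52<<0 -> acc=52 shift=7
  byte[6]=0x0C cont=0 payload=0x0C=12: acc |= 12<<7 -> acc=1588 shift=14 [end]
Varint 5: bytes[5:7] = B4 0C -> value 1588 (2 byte(s))

Answer: 5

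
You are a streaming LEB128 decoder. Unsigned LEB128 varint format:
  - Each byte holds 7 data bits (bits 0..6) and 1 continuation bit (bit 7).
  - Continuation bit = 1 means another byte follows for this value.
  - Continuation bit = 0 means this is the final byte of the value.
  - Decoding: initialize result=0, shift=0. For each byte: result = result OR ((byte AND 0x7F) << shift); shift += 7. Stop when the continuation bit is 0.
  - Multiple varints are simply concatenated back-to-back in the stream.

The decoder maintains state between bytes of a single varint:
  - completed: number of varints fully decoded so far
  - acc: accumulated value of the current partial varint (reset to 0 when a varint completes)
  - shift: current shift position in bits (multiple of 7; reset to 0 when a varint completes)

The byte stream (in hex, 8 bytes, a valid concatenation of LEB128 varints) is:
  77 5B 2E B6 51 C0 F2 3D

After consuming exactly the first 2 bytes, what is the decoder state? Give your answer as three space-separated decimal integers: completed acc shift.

Answer: 2 0 0

Derivation:
byte[0]=0x77 cont=0 payload=0x77: varint #1 complete (value=119); reset -> completed=1 acc=0 shift=0
byte[1]=0x5B cont=0 payload=0x5B: varint #2 complete (value=91); reset -> completed=2 acc=0 shift=0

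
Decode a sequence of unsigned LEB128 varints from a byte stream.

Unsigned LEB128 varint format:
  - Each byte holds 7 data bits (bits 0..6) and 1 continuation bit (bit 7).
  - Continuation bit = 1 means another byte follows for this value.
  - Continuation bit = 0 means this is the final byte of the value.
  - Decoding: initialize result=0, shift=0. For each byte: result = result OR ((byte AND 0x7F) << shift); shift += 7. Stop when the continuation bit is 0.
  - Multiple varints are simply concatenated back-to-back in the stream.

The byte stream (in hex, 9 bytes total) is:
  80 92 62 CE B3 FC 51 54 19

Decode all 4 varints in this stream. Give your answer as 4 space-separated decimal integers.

Answer: 1607936 171907534 84 25

Derivation:
  byte[0]=0x80 cont=1 payload=0x00=0: acc |= 0<<0 -> acc=0 shift=7
  byte[1]=0x92 cont=1 payload=0x12=18: acc |= 18<<7 -> acc=2304 shift=14
  byte[2]=0x62 cont=0 payload=0x62=98: acc |= 98<<14 -> acc=1607936 shift=21 [end]
Varint 1: bytes[0:3] = 80 92 62 -> value 1607936 (3 byte(s))
  byte[3]=0xCE cont=1 payload=0x4E=78: acc |= 78<<0 -> acc=78 shift=7
  byte[4]=0xB3 cont=1 payload=0x33=51: acc |= 51<<7 -> acc=6606 shift=14
  byte[5]=0xFC cont=1 payload=0x7C=124: acc |= 124<<14 -> acc=2038222 shift=21
  byte[6]=0x51 cont=0 payload=0x51=81: acc |= 81<<21 -> acc=171907534 shift=28 [end]
Varint 2: bytes[3:7] = CE B3 FC 51 -> value 171907534 (4 byte(s))
  byte[7]=0x54 cont=0 payload=0x54=84: acc |= 84<<0 -> acc=84 shift=7 [end]
Varint 3: bytes[7:8] = 54 -> value 84 (1 byte(s))
  byte[8]=0x19 cont=0 payload=0x19=25: acc |= 25<<0 -> acc=25 shift=7 [end]
Varint 4: bytes[8:9] = 19 -> value 25 (1 byte(s))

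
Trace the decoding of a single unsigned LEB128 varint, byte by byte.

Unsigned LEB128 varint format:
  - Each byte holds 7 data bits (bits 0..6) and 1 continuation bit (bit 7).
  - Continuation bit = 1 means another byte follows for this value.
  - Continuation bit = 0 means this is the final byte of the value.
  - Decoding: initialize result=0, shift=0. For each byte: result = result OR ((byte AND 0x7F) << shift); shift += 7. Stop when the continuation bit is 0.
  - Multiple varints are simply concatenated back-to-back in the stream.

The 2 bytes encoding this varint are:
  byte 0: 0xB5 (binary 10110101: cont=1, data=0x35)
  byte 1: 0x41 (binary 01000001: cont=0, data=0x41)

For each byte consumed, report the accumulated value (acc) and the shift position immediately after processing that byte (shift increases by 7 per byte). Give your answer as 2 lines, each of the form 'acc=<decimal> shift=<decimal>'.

Answer: acc=53 shift=7
acc=8373 shift=14

Derivation:
byte 0=0xB5: payload=0x35=53, contrib = 53<<0 = 53; acc -> 53, shift -> 7
byte 1=0x41: payload=0x41=65, contrib = 65<<7 = 8320; acc -> 8373, shift -> 14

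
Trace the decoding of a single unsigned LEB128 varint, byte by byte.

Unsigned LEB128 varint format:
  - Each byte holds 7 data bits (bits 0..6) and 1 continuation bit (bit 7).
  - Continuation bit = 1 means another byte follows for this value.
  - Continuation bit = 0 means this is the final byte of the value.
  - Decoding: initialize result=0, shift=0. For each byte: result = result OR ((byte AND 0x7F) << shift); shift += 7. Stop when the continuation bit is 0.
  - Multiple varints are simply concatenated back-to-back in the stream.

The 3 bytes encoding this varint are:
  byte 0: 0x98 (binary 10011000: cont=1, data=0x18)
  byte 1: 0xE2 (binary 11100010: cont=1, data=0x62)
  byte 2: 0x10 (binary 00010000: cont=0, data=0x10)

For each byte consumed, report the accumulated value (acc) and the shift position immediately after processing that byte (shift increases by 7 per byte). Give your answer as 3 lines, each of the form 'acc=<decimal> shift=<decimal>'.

byte 0=0x98: payload=0x18=24, contrib = 24<<0 = 24; acc -> 24, shift -> 7
byte 1=0xE2: payload=0x62=98, contrib = 98<<7 = 12544; acc -> 12568, shift -> 14
byte 2=0x10: payload=0x10=16, contrib = 16<<14 = 262144; acc -> 274712, shift -> 21

Answer: acc=24 shift=7
acc=12568 shift=14
acc=274712 shift=21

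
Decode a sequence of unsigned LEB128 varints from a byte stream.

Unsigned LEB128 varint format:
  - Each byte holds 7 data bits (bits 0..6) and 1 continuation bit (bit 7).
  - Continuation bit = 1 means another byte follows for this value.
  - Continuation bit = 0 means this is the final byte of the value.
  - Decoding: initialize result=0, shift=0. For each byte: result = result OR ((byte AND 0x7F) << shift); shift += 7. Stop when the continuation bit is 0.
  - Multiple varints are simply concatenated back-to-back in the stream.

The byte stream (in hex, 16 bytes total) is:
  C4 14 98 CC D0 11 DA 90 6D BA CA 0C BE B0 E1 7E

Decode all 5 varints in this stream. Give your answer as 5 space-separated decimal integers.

Answer: 2628 36972056 1787994 206138 265836606

Derivation:
  byte[0]=0xC4 cont=1 payload=0x44=68: acc |= 68<<0 -> acc=68 shift=7
  byte[1]=0x14 cont=0 payload=0x14=20: acc |= 20<<7 -> acc=2628 shift=14 [end]
Varint 1: bytes[0:2] = C4 14 -> value 2628 (2 byte(s))
  byte[2]=0x98 cont=1 payload=0x18=24: acc |= 24<<0 -> acc=24 shift=7
  byte[3]=0xCC cont=1 payload=0x4C=76: acc |= 76<<7 -> acc=9752 shift=14
  byte[4]=0xD0 cont=1 payload=0x50=80: acc |= 80<<14 -> acc=1320472 shift=21
  byte[5]=0x11 cont=0 payload=0x11=17: acc |= 17<<21 -> acc=36972056 shift=28 [end]
Varint 2: bytes[2:6] = 98 CC D0 11 -> value 36972056 (4 byte(s))
  byte[6]=0xDA cont=1 payload=0x5A=90: acc |= 90<<0 -> acc=90 shift=7
  byte[7]=0x90 cont=1 payload=0x10=16: acc |= 16<<7 -> acc=2138 shift=14
  byte[8]=0x6D cont=0 payload=0x6D=109: acc |= 109<<14 -> acc=1787994 shift=21 [end]
Varint 3: bytes[6:9] = DA 90 6D -> value 1787994 (3 byte(s))
  byte[9]=0xBA cont=1 payload=0x3A=58: acc |= 58<<0 -> acc=58 shift=7
  byte[10]=0xCA cont=1 payload=0x4A=74: acc |= 74<<7 -> acc=9530 shift=14
  byte[11]=0x0C cont=0 payload=0x0C=12: acc |= 12<<14 -> acc=206138 shift=21 [end]
Varint 4: bytes[9:12] = BA CA 0C -> value 206138 (3 byte(s))
  byte[12]=0xBE cont=1 payload=0x3E=62: acc |= 62<<0 -> acc=62 shift=7
  byte[13]=0xB0 cont=1 payload=0x30=48: acc |= 48<<7 -> acc=6206 shift=14
  byte[14]=0xE1 cont=1 payload=0x61=97: acc |= 97<<14 -> acc=1595454 shift=21
  byte[15]=0x7E cont=0 payload=0x7E=126: acc |= 126<<21 -> acc=265836606 shift=28 [end]
Varint 5: bytes[12:16] = BE B0 E1 7E -> value 265836606 (4 byte(s))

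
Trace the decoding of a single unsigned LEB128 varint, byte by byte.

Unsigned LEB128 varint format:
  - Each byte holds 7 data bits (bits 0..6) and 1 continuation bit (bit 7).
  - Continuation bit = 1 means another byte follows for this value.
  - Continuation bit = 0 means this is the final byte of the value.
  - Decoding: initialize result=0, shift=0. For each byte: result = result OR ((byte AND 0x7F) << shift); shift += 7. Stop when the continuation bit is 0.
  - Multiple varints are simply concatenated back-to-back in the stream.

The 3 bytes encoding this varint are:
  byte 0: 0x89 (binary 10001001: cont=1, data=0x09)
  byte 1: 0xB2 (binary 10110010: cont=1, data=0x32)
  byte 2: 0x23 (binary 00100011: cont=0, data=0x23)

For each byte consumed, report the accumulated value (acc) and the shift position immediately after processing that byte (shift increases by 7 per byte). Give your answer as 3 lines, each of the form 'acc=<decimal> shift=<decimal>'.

Answer: acc=9 shift=7
acc=6409 shift=14
acc=579849 shift=21

Derivation:
byte 0=0x89: payload=0x09=9, contrib = 9<<0 = 9; acc -> 9, shift -> 7
byte 1=0xB2: payload=0x32=50, contrib = 50<<7 = 6400; acc -> 6409, shift -> 14
byte 2=0x23: payload=0x23=35, contrib = 35<<14 = 573440; acc -> 579849, shift -> 21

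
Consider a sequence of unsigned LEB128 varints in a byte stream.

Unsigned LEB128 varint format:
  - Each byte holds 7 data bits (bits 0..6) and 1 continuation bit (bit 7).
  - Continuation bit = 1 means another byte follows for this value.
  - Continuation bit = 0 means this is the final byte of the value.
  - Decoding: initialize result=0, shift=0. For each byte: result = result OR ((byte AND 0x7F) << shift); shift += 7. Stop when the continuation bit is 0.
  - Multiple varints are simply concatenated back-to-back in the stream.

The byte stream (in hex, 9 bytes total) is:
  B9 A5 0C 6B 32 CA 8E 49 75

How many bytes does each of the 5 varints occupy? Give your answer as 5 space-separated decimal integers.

Answer: 3 1 1 3 1

Derivation:
  byte[0]=0xB9 cont=1 payload=0x39=57: acc |= 57<<0 -> acc=57 shift=7
  byte[1]=0xA5 cont=1 payload=0x25=37: acc |= 37<<7 -> acc=4793 shift=14
  byte[2]=0x0C cont=0 payload=0x0C=12: acc |= 12<<14 -> acc=201401 shift=21 [end]
Varint 1: bytes[0:3] = B9 A5 0C -> value 201401 (3 byte(s))
  byte[3]=0x6B cont=0 payload=0x6B=107: acc |= 107<<0 -> acc=107 shift=7 [end]
Varint 2: bytes[3:4] = 6B -> value 107 (1 byte(s))
  byte[4]=0x32 cont=0 payload=0x32=50: acc |= 50<<0 -> acc=50 shift=7 [end]
Varint 3: bytes[4:5] = 32 -> value 50 (1 byte(s))
  byte[5]=0xCA cont=1 payload=0x4A=74: acc |= 74<<0 -> acc=74 shift=7
  byte[6]=0x8E cont=1 payload=0x0E=14: acc |= 14<<7 -> acc=1866 shift=14
  byte[7]=0x49 cont=0 payload=0x49=73: acc |= 73<<14 -> acc=1197898 shift=21 [end]
Varint 4: bytes[5:8] = CA 8E 49 -> value 1197898 (3 byte(s))
  byte[8]=0x75 cont=0 payload=0x75=117: acc |= 117<<0 -> acc=117 shift=7 [end]
Varint 5: bytes[8:9] = 75 -> value 117 (1 byte(s))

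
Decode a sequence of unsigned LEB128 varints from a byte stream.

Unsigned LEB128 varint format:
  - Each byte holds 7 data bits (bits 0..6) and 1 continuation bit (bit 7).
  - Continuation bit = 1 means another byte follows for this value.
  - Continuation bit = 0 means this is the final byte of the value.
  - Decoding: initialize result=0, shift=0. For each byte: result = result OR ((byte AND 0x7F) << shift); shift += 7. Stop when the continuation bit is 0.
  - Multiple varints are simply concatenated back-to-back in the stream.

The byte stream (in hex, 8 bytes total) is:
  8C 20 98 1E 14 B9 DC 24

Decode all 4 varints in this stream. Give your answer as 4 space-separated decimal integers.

Answer: 4108 3864 20 601657

Derivation:
  byte[0]=0x8C cont=1 payload=0x0C=12: acc |= 12<<0 -> acc=12 shift=7
  byte[1]=0x20 cont=0 payload=0x20=32: acc |= 32<<7 -> acc=4108 shift=14 [end]
Varint 1: bytes[0:2] = 8C 20 -> value 4108 (2 byte(s))
  byte[2]=0x98 cont=1 payload=0x18=24: acc |= 24<<0 -> acc=24 shift=7
  byte[3]=0x1E cont=0 payload=0x1E=30: acc |= 30<<7 -> acc=3864 shift=14 [end]
Varint 2: bytes[2:4] = 98 1E -> value 3864 (2 byte(s))
  byte[4]=0x14 cont=0 payload=0x14=20: acc |= 20<<0 -> acc=20 shift=7 [end]
Varint 3: bytes[4:5] = 14 -> value 20 (1 byte(s))
  byte[5]=0xB9 cont=1 payload=0x39=57: acc |= 57<<0 -> acc=57 shift=7
  byte[6]=0xDC cont=1 payload=0x5C=92: acc |= 92<<7 -> acc=11833 shift=14
  byte[7]=0x24 cont=0 payload=0x24=36: acc |= 36<<14 -> acc=601657 shift=21 [end]
Varint 4: bytes[5:8] = B9 DC 24 -> value 601657 (3 byte(s))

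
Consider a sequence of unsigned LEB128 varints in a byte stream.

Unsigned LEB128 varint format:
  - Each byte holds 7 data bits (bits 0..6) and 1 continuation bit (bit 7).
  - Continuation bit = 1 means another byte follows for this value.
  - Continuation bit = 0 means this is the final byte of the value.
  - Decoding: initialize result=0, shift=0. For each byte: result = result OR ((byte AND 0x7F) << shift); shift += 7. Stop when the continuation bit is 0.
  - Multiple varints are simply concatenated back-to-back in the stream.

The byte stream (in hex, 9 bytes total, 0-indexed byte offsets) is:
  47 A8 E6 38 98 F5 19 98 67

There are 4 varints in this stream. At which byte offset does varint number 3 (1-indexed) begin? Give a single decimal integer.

Answer: 4

Derivation:
  byte[0]=0x47 cont=0 payload=0x47=71: acc |= 71<<0 -> acc=71 shift=7 [end]
Varint 1: bytes[0:1] = 47 -> value 71 (1 byte(s))
  byte[1]=0xA8 cont=1 payload=0x28=40: acc |= 40<<0 -> acc=40 shift=7
  byte[2]=0xE6 cont=1 payload=0x66=102: acc |= 102<<7 -> acc=13096 shift=14
  byte[3]=0x38 cont=0 payload=0x38=56: acc |= 56<<14 -> acc=930600 shift=21 [end]
Varint 2: bytes[1:4] = A8 E6 38 -> value 930600 (3 byte(s))
  byte[4]=0x98 cont=1 payload=0x18=24: acc |= 24<<0 -> acc=24 shift=7
  byte[5]=0xF5 cont=1 payload=0x75=117: acc |= 117<<7 -> acc=15000 shift=14
  byte[6]=0x19 cont=0 payload=0x19=25: acc |= 25<<14 -> acc=424600 shift=21 [end]
Varint 3: bytes[4:7] = 98 F5 19 -> value 424600 (3 byte(s))
  byte[7]=0x98 cont=1 payload=0x18=24: acc |= 24<<0 -> acc=24 shift=7
  byte[8]=0x67 cont=0 payload=0x67=103: acc |= 103<<7 -> acc=13208 shift=14 [end]
Varint 4: bytes[7:9] = 98 67 -> value 13208 (2 byte(s))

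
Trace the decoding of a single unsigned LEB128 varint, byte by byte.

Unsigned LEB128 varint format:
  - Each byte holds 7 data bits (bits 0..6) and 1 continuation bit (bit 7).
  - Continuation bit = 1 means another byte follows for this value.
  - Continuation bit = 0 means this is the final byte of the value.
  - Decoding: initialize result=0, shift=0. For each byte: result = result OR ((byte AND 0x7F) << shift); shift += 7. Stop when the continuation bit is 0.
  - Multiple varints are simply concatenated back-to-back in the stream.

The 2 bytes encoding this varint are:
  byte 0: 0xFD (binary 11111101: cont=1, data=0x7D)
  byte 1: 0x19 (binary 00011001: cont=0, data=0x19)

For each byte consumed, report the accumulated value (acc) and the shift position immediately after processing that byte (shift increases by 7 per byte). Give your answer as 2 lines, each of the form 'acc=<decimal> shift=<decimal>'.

Answer: acc=125 shift=7
acc=3325 shift=14

Derivation:
byte 0=0xFD: payload=0x7D=125, contrib = 125<<0 = 125; acc -> 125, shift -> 7
byte 1=0x19: payload=0x19=25, contrib = 25<<7 = 3200; acc -> 3325, shift -> 14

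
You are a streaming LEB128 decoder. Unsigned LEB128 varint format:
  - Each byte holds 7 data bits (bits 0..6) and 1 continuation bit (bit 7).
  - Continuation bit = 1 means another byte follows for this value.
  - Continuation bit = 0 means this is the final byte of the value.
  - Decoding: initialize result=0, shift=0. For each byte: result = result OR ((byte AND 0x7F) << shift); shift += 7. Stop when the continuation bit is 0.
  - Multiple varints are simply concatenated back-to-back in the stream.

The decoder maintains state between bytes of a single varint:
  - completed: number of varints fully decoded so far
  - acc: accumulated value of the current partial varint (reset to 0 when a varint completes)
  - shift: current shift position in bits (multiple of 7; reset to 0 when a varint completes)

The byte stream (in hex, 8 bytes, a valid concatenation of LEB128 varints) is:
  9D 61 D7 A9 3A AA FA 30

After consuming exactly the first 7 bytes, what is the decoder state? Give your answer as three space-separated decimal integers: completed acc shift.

byte[0]=0x9D cont=1 payload=0x1D: acc |= 29<<0 -> completed=0 acc=29 shift=7
byte[1]=0x61 cont=0 payload=0x61: varint #1 complete (value=12445); reset -> completed=1 acc=0 shift=0
byte[2]=0xD7 cont=1 payload=0x57: acc |= 87<<0 -> completed=1 acc=87 shift=7
byte[3]=0xA9 cont=1 payload=0x29: acc |= 41<<7 -> completed=1 acc=5335 shift=14
byte[4]=0x3A cont=0 payload=0x3A: varint #2 complete (value=955607); reset -> completed=2 acc=0 shift=0
byte[5]=0xAA cont=1 payload=0x2A: acc |= 42<<0 -> completed=2 acc=42 shift=7
byte[6]=0xFA cont=1 payload=0x7A: acc |= 122<<7 -> completed=2 acc=15658 shift=14

Answer: 2 15658 14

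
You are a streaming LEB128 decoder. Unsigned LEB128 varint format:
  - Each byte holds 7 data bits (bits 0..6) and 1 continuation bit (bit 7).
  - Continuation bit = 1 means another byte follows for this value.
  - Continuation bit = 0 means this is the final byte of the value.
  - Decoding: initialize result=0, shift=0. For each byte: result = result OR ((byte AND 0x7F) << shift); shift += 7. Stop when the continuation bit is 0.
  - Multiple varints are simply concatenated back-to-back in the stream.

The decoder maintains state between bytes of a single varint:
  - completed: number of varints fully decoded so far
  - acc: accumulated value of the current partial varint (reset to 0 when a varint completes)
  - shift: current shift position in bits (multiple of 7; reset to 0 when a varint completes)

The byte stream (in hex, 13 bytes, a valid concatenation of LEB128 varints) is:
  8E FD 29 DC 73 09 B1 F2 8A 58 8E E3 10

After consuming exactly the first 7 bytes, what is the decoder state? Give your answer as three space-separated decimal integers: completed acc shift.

byte[0]=0x8E cont=1 payload=0x0E: acc |= 14<<0 -> completed=0 acc=14 shift=7
byte[1]=0xFD cont=1 payload=0x7D: acc |= 125<<7 -> completed=0 acc=16014 shift=14
byte[2]=0x29 cont=0 payload=0x29: varint #1 complete (value=687758); reset -> completed=1 acc=0 shift=0
byte[3]=0xDC cont=1 payload=0x5C: acc |= 92<<0 -> completed=1 acc=92 shift=7
byte[4]=0x73 cont=0 payload=0x73: varint #2 complete (value=14812); reset -> completed=2 acc=0 shift=0
byte[5]=0x09 cont=0 payload=0x09: varint #3 complete (value=9); reset -> completed=3 acc=0 shift=0
byte[6]=0xB1 cont=1 payload=0x31: acc |= 49<<0 -> completed=3 acc=49 shift=7

Answer: 3 49 7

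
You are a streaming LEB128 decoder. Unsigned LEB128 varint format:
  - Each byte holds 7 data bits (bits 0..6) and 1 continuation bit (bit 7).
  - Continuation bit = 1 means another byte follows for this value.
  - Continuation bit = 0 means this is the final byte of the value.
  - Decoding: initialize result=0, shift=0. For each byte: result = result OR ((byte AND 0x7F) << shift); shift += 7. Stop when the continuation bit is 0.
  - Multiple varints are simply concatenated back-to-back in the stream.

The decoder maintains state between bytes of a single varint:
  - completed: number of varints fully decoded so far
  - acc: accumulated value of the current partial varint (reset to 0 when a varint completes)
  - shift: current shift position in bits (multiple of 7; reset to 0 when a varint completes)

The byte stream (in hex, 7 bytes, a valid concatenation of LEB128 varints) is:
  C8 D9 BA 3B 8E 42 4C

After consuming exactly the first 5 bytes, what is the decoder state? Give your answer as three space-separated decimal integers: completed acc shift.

byte[0]=0xC8 cont=1 payload=0x48: acc |= 72<<0 -> completed=0 acc=72 shift=7
byte[1]=0xD9 cont=1 payload=0x59: acc |= 89<<7 -> completed=0 acc=11464 shift=14
byte[2]=0xBA cont=1 payload=0x3A: acc |= 58<<14 -> completed=0 acc=961736 shift=21
byte[3]=0x3B cont=0 payload=0x3B: varint #1 complete (value=124693704); reset -> completed=1 acc=0 shift=0
byte[4]=0x8E cont=1 payload=0x0E: acc |= 14<<0 -> completed=1 acc=14 shift=7

Answer: 1 14 7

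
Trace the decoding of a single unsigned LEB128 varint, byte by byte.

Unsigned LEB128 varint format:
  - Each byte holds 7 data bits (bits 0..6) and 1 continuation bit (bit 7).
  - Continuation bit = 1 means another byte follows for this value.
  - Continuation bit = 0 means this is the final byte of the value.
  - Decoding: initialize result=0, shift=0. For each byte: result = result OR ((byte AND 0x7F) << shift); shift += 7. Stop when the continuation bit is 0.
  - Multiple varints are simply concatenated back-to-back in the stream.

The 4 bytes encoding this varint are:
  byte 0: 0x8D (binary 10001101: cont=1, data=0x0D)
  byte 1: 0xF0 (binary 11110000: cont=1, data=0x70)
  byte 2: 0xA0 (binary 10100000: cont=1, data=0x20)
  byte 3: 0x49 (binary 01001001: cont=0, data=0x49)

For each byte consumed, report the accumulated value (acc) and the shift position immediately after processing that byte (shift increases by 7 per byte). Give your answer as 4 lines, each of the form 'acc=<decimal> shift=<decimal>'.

byte 0=0x8D: payload=0x0D=13, contrib = 13<<0 = 13; acc -> 13, shift -> 7
byte 1=0xF0: payload=0x70=112, contrib = 112<<7 = 14336; acc -> 14349, shift -> 14
byte 2=0xA0: payload=0x20=32, contrib = 32<<14 = 524288; acc -> 538637, shift -> 21
byte 3=0x49: payload=0x49=73, contrib = 73<<21 = 153092096; acc -> 153630733, shift -> 28

Answer: acc=13 shift=7
acc=14349 shift=14
acc=538637 shift=21
acc=153630733 shift=28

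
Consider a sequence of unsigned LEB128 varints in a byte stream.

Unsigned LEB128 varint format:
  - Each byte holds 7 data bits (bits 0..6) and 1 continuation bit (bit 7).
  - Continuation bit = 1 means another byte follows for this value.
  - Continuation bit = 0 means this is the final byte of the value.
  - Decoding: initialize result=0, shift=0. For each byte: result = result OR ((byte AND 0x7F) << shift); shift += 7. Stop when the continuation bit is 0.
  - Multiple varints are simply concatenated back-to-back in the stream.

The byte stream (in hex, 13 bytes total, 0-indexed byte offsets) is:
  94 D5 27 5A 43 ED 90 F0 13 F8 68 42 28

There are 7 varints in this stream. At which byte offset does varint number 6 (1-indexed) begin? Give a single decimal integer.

Answer: 11

Derivation:
  byte[0]=0x94 cont=1 payload=0x14=20: acc |= 20<<0 -> acc=20 shift=7
  byte[1]=0xD5 cont=1 payload=0x55=85: acc |= 85<<7 -> acc=10900 shift=14
  byte[2]=0x27 cont=0 payload=0x27=39: acc |= 39<<14 -> acc=649876 shift=21 [end]
Varint 1: bytes[0:3] = 94 D5 27 -> value 649876 (3 byte(s))
  byte[3]=0x5A cont=0 payload=0x5A=90: acc |= 90<<0 -> acc=90 shift=7 [end]
Varint 2: bytes[3:4] = 5A -> value 90 (1 byte(s))
  byte[4]=0x43 cont=0 payload=0x43=67: acc |= 67<<0 -> acc=67 shift=7 [end]
Varint 3: bytes[4:5] = 43 -> value 67 (1 byte(s))
  byte[5]=0xED cont=1 payload=0x6D=109: acc |= 109<<0 -> acc=109 shift=7
  byte[6]=0x90 cont=1 payload=0x10=16: acc |= 16<<7 -> acc=2157 shift=14
  byte[7]=0xF0 cont=1 payload=0x70=112: acc |= 112<<14 -> acc=1837165 shift=21
  byte[8]=0x13 cont=0 payload=0x13=19: acc |= 19<<21 -> acc=41683053 shift=28 [end]
Varint 4: bytes[5:9] = ED 90 F0 13 -> value 41683053 (4 byte(s))
  byte[9]=0xF8 cont=1 payload=0x78=120: acc |= 120<<0 -> acc=120 shift=7
  byte[10]=0x68 cont=0 payload=0x68=104: acc |= 104<<7 -> acc=13432 shift=14 [end]
Varint 5: bytes[9:11] = F8 68 -> value 13432 (2 byte(s))
  byte[11]=0x42 cont=0 payload=0x42=66: acc |= 66<<0 -> acc=66 shift=7 [end]
Varint 6: bytes[11:12] = 42 -> value 66 (1 byte(s))
  byte[12]=0x28 cont=0 payload=0x28=40: acc |= 40<<0 -> acc=40 shift=7 [end]
Varint 7: bytes[12:13] = 28 -> value 40 (1 byte(s))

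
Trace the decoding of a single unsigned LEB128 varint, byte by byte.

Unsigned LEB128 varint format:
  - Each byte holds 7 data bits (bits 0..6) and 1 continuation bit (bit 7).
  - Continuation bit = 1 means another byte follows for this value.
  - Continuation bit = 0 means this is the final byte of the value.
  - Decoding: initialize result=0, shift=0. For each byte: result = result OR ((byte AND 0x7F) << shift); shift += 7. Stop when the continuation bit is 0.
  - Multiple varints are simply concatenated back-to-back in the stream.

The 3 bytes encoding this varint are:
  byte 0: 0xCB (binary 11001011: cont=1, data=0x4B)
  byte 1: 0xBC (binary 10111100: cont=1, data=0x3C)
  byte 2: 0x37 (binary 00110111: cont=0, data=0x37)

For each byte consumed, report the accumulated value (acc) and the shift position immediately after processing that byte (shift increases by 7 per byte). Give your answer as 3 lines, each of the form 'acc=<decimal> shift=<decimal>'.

byte 0=0xCB: payload=0x4B=75, contrib = 75<<0 = 75; acc -> 75, shift -> 7
byte 1=0xBC: payload=0x3C=60, contrib = 60<<7 = 7680; acc -> 7755, shift -> 14
byte 2=0x37: payload=0x37=55, contrib = 55<<14 = 901120; acc -> 908875, shift -> 21

Answer: acc=75 shift=7
acc=7755 shift=14
acc=908875 shift=21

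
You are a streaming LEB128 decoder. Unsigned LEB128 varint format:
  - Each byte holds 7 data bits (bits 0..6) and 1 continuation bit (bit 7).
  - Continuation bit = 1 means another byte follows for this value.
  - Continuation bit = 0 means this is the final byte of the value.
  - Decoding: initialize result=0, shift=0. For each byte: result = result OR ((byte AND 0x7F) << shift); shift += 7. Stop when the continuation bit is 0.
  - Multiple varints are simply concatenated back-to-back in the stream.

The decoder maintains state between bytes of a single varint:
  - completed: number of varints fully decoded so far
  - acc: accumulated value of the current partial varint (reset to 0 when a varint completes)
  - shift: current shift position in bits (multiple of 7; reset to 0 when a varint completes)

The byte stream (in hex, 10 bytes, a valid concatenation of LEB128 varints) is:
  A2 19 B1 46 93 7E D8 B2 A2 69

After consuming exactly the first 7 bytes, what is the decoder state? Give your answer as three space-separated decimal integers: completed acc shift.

Answer: 3 88 7

Derivation:
byte[0]=0xA2 cont=1 payload=0x22: acc |= 34<<0 -> completed=0 acc=34 shift=7
byte[1]=0x19 cont=0 payload=0x19: varint #1 complete (value=3234); reset -> completed=1 acc=0 shift=0
byte[2]=0xB1 cont=1 payload=0x31: acc |= 49<<0 -> completed=1 acc=49 shift=7
byte[3]=0x46 cont=0 payload=0x46: varint #2 complete (value=9009); reset -> completed=2 acc=0 shift=0
byte[4]=0x93 cont=1 payload=0x13: acc |= 19<<0 -> completed=2 acc=19 shift=7
byte[5]=0x7E cont=0 payload=0x7E: varint #3 complete (value=16147); reset -> completed=3 acc=0 shift=0
byte[6]=0xD8 cont=1 payload=0x58: acc |= 88<<0 -> completed=3 acc=88 shift=7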